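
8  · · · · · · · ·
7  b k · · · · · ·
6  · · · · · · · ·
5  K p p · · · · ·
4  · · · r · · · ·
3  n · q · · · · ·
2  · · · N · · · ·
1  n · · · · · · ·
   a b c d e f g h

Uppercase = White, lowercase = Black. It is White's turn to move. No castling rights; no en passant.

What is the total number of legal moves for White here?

0

White to move; king on a5.
In check: yes, from the black queen on c3.
Legal moves: none.
Count: 0.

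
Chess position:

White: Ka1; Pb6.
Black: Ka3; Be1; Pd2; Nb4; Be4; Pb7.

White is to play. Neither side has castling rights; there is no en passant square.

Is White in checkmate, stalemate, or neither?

stalemate

White to move; white king on a1.
In check: no.
King squares — b1: attacked by Be4; a2: attacked by Ka3; b2: attacked by Ka3.
Legal moves for White: none.
Not in check and no legal moves → stalemate.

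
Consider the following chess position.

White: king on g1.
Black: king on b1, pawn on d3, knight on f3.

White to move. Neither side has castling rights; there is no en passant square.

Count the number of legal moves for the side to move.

White to move; king on g1.
In check: yes, from the black knight on f3.
Legal moves: Kg2, Kf2, Kh1, Kf1.
Count: 4.

4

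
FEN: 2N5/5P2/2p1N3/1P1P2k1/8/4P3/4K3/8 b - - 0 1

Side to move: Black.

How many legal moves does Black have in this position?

Black to move; king on g5.
In check: yes, from the white knight on e6.
Legal moves: Kh6, Kg6, Kf6, Kh5, Kf5, Kh4, Kg4.
Count: 7.

7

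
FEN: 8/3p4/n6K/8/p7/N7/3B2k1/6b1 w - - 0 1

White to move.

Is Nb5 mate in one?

no

After Nb5: black king on g2; in check: no.
Black is not in check, so this cannot be checkmate.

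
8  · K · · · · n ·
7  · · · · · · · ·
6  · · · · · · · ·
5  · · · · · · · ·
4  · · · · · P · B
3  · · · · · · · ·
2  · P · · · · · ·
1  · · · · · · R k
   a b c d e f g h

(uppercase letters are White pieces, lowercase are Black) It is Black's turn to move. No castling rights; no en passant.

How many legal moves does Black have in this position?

2

Black to move; king on h1.
In check: yes, from the white rook on g1.
Legal moves: Kh2, Kxg1.
Count: 2.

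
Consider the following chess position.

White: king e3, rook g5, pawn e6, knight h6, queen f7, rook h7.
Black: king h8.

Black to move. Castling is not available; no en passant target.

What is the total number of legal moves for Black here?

Black to move; king on h8.
In check: yes, from the white rook on h7.
Legal moves: none.
Count: 0.

0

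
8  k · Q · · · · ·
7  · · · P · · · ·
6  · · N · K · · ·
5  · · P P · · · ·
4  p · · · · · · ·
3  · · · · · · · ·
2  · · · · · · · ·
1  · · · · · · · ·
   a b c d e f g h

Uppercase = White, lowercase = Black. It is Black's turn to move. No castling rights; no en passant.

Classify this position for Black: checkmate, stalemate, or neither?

Black to move; black king on a8.
In check: yes, from the white queen on c8.
King squares — a7: attacked by Nc6; b7: attacked by Qc8; b8: attacked by Nc6.
Legal moves for Black: none.
In check with no legal moves → checkmate.

checkmate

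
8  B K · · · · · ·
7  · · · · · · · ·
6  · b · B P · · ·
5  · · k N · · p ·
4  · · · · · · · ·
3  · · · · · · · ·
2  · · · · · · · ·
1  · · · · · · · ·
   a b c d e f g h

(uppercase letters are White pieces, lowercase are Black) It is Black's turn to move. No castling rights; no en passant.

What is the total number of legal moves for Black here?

Black to move; king on c5.
In check: yes, from the white bishop on d6.
Legal moves: Kxd6, Kb5, Kd4, Kc4.
Count: 4.

4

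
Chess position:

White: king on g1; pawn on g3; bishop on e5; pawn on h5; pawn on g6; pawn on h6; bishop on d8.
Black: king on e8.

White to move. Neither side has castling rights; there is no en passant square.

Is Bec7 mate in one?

After Bec7: black king on e8; in check: no.
Black is not in check, so this cannot be checkmate.

no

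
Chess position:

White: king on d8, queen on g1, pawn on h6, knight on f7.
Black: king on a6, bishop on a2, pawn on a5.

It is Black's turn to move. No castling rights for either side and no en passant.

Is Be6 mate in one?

no

After Be6: white king on d8; in check: no.
White is not in check, so this cannot be checkmate.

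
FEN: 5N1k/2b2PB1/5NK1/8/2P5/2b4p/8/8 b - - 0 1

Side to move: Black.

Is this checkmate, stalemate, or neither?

Black to move; black king on h8.
In check: yes, from the white bishop on g7.
King squares — g7: attacked by Kg6; h7: attacked by Nf6; g8: attacked by Nf6.
Legal moves for Black: none.
In check with no legal moves → checkmate.

checkmate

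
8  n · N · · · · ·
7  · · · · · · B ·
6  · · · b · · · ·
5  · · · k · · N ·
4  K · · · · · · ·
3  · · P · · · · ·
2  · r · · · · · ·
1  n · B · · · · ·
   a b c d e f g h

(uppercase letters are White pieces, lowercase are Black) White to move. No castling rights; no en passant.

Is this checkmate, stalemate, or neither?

White to move; white king on a4.
In check: no.
Legal moves for White include: Ne7+, Na7, Nxd6, Nb6+, Bh8, Bf8, Bh6, Bf6, Be5, Bd4, Nh7, Nf7, Ne6, Ne4, Nh3, Nf3, Ka5, Bf4, ... (list truncated; more exist).
White has legal moves and is not in check → neither.

neither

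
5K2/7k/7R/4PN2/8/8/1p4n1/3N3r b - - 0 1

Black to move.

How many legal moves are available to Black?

Black to move; king on h7.
In check: yes, from the white rook on h6.
Legal moves: Rxh6.
Count: 1.

1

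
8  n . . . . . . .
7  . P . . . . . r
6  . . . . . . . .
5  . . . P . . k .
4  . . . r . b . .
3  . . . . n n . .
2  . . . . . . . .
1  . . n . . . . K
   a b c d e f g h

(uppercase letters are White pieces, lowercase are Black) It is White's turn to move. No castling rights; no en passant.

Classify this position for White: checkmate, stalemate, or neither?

White to move; white king on h1.
In check: yes, from the black rook on h7.
King squares — g1: attacked by Nf3; g2: attacked by Ne3; h2: attacked by Nf3.
Legal moves for White: none.
In check with no legal moves → checkmate.

checkmate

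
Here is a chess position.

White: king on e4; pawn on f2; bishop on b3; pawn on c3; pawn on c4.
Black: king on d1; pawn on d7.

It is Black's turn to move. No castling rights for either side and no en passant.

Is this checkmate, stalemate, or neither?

Black to move; black king on d1.
In check: yes, from the white bishop on b3.
King squares — c1: available; e1: available; c2: attacked by Bb3; d2: available; e2: available.
Legal moves for Black: Ke2, Kd2, Ke1, Kc1.
Black is in check but has 4 legal moves → neither.

neither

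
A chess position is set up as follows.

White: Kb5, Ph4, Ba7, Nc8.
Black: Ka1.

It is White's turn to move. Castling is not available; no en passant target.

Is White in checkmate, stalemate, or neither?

neither

White to move; white king on b5.
In check: no.
Legal moves for White include: Ne7, Nd6, Nb6, Bb8, Bb6, Bc5, Bd4+, Be3, Bf2, Bg1, Kc6, Kb6, Ka6, Kc5, Ka5, Kc4, Kb4, Ka4, ... (list truncated; more exist).
White has legal moves and is not in check → neither.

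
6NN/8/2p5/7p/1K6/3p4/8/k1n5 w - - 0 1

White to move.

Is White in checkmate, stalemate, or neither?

neither

White to move; white king on b4.
In check: no.
Legal moves for White: Nf7, Ng6, Ne7, Nh6, Nf6, Kc5, Ka5, Kc4, Ka4, Kc3, Ka3.
White has 11 legal moves and is not in check → neither.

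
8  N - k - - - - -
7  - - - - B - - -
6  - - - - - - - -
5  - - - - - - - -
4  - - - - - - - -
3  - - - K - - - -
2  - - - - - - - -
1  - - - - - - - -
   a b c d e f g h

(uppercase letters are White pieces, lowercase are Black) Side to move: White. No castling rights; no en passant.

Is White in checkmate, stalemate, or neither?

White to move; white king on d3.
In check: no.
Legal moves for White include: Nc7, Nb6+, Bf8, Bd8, Bf6, Bd6, Bg5, Bc5, Bh4, Bb4, Ba3, Ke4, Kd4, Kc4, Ke3, Kc3, Ke2, Kd2, ... (list truncated; more exist).
White has legal moves and is not in check → neither.

neither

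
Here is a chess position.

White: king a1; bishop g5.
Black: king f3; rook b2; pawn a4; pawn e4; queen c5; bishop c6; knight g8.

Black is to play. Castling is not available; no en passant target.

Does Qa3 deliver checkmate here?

yes

After Qa3: white king on a1; in check: yes, from the black queen on a3.
King squares — b1: attacked by Rb2; a2: attacked by Rb2; b2: attacked by Qa3.
White has no legal moves → checkmate.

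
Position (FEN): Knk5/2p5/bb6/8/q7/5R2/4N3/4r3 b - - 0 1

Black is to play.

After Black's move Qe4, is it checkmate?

yes

After Qe4: white king on a8; in check: yes, from the black queen on e4.
King squares — a7: attacked by Bb6; b7: attacked by Qe4; b8: attacked by Kc8.
White has no legal moves → checkmate.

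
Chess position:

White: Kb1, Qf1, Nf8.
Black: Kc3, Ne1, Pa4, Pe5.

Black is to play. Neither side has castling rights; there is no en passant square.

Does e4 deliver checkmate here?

After e4: white king on b1; in check: no.
White is not in check, so this cannot be checkmate.

no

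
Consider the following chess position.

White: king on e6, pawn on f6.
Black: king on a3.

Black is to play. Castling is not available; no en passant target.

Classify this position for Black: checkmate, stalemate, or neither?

neither

Black to move; black king on a3.
In check: no.
Legal moves for Black: Kb4, Ka4, Kb3, Kb2, Ka2.
Black has 5 legal moves and is not in check → neither.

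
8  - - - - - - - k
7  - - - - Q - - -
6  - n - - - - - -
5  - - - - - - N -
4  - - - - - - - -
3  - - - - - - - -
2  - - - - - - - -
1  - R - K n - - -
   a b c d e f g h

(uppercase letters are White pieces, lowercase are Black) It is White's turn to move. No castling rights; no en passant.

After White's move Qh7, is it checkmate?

After Qh7: black king on h8; in check: yes, from the white queen on h7.
King squares — g7: attacked by Qh7; h7: attacked by Ng5; g8: attacked by Qh7.
Black has no legal moves → checkmate.

yes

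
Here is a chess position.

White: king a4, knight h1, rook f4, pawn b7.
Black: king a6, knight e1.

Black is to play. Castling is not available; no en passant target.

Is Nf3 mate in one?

no

After Nf3: white king on a4; in check: no.
White is not in check, so this cannot be checkmate.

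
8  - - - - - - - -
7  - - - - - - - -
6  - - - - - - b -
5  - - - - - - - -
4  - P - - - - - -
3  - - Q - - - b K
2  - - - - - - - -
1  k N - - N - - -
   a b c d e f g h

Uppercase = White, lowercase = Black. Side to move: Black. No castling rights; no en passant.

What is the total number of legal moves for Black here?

Black to move; king on a1.
In check: yes, from the white queen on c3.
Legal moves: Ka2, Kxb1.
Count: 2.

2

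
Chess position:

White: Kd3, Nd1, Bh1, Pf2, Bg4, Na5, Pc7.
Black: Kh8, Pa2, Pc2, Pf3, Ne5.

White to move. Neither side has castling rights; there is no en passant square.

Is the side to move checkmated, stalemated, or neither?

neither

White to move; white king on d3.
In check: yes, from the black knight on e5.
King squares — c2: available; d2: available; e2: attacked by Pf3; c3: available; e3: available; c4: attacked by Ne5; d4: available; e4: available.
Legal moves for White: Ke4, Kd4, Ke3, Kc3, Kd2, Kxc2.
White is in check but has 6 legal moves → neither.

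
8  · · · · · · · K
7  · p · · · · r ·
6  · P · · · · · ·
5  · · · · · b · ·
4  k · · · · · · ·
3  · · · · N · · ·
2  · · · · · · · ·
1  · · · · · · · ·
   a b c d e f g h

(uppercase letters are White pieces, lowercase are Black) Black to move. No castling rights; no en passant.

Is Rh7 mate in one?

After Rh7: white king on h8; in check: yes, from the black rook on h7.
White has 1 legal reply: Kg8.
In check but a legal move exists → not checkmate.

no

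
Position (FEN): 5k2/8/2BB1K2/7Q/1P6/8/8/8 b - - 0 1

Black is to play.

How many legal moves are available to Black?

1

Black to move; king on f8.
In check: yes, from the white bishop on d6.
Legal moves: Kg8.
Count: 1.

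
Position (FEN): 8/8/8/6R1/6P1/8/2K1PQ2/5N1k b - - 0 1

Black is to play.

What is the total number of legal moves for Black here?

0

Black to move; king on h1.
In check: no.
Legal moves: none.
Count: 0.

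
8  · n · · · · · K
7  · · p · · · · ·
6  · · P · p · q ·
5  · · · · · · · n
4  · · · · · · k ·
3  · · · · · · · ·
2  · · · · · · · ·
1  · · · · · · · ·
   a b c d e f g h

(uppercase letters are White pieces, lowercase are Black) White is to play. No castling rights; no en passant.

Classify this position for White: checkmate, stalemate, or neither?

White to move; white king on h8.
In check: no.
King squares — g7: attacked by Nh5; h7: attacked by Qg6; g8: attacked by Qg6.
Legal moves for White: none.
Not in check and no legal moves → stalemate.

stalemate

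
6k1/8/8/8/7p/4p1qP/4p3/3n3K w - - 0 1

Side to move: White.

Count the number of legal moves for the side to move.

White to move; king on h1.
In check: no.
Legal moves: none.
Count: 0.

0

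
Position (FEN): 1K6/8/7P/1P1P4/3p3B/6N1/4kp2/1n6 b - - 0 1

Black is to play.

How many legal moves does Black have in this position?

6

Black to move; king on e2.
In check: yes, from the white knight on g3.
Legal moves: Kf3, Ke3, Kd3, Kd2, Ke1, Kd1.
Count: 6.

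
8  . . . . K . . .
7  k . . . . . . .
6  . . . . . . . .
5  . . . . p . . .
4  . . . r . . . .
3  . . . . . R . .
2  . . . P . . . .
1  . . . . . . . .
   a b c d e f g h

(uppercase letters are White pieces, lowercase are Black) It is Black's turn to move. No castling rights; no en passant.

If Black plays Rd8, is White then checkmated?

no

After Rd8: white king on e8; in check: yes, from the black rook on d8.
White has 3 legal replies: Kxd8, Kf7, Ke7.
In check but a legal move exists → not checkmate.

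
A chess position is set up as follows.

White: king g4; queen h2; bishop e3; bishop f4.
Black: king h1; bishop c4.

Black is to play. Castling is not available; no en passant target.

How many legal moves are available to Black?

Black to move; king on h1.
In check: yes, from the white queen on h2.
Legal moves: none.
Count: 0.

0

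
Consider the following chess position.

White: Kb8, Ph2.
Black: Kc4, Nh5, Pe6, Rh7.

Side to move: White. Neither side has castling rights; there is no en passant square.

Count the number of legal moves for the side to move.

4

White to move; king on b8.
In check: no.
Legal moves: Kc8, Ka8, h3, h4.
Count: 4.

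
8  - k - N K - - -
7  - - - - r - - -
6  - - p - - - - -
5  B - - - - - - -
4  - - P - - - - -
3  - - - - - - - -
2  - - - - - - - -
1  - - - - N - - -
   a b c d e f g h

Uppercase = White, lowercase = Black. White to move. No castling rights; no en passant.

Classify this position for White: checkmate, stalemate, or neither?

White to move; white king on e8.
In check: yes, from the black rook on e7.
Legal moves for White: Kf8, Kxe7.
White is in check but has 2 legal moves → neither.

neither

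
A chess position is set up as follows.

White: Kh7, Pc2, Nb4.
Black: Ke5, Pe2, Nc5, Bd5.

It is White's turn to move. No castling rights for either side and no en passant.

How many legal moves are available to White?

White to move; king on h7.
In check: no.
Legal moves: Kh8, Kg7, Kh6, Kg6, Nc6+, Na6, Nxd5, Nd3+, Na2, c3, c4.
Count: 11.

11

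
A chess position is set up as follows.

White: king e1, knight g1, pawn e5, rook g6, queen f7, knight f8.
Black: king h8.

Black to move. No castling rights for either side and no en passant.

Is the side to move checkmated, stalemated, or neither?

stalemate

Black to move; black king on h8.
In check: no.
King squares — g7: attacked by Rg6; h7: attacked by Qf7; g8: attacked by Rg6.
Legal moves for Black: none.
Not in check and no legal moves → stalemate.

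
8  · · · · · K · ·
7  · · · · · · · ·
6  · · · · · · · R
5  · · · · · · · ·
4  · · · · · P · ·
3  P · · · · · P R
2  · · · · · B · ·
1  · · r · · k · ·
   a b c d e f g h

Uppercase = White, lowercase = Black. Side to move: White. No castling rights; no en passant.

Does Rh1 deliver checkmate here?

no

After Rh1: black king on f1; in check: yes, from the white rook on h1.
Black has 3 legal replies: Kg2, Kxf2, Ke2.
In check but a legal move exists → not checkmate.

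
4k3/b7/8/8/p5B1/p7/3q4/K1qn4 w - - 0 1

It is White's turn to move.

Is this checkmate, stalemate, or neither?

White to move; white king on a1.
In check: yes, from the black queen on c1.
King squares — b1: attacked by Qc1; a2: attacked by Qd2; b2: attacked by Qc1.
Legal moves for White: none.
In check with no legal moves → checkmate.

checkmate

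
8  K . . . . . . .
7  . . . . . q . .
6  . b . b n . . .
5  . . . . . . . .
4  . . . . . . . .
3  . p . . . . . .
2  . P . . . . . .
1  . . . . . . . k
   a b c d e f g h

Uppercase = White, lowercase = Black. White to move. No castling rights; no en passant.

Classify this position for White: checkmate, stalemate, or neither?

stalemate

White to move; white king on a8.
In check: no.
King squares — a7: attacked by Bb6; b7: attacked by Qf7; b8: attacked by Bd6.
Legal moves for White: none.
Not in check and no legal moves → stalemate.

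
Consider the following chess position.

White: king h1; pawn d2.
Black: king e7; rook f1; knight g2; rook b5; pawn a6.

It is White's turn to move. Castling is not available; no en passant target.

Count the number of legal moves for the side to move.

White to move; king on h1.
In check: yes, from the black rook on f1.
Legal moves: Kh2, Kxg2.
Count: 2.

2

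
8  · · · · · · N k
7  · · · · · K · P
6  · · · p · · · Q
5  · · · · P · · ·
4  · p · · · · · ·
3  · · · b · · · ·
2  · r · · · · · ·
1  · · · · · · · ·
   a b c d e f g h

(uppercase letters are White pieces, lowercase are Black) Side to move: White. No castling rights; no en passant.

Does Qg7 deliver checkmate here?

yes

After Qg7: black king on h8; in check: yes, from the white queen on g7.
King squares — g7: attacked by Kf7; h7: attacked by Qg7; g8: attacked by Kf7.
Black has no legal moves → checkmate.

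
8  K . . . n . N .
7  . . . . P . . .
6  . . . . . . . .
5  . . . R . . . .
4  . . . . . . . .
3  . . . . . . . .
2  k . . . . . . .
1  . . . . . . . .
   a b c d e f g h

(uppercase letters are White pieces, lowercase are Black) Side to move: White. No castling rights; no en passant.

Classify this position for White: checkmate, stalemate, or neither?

White to move; white king on a8.
In check: no.
Legal moves for White include: Nh6, Nf6, Kb8, Kb7, Ka7, Rd8, Rd7, Rd6, Rh5, Rg5, Rf5, Re5, Rc5, Rb5, Ra5+, Rd4, Rd3, Rd2+, ... (list truncated; more exist).
White has legal moves and is not in check → neither.

neither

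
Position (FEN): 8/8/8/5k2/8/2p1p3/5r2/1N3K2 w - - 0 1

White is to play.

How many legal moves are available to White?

White to move; king on f1.
In check: yes, from the black rook on f2.
Legal moves: Kg1, Ke1.
Count: 2.

2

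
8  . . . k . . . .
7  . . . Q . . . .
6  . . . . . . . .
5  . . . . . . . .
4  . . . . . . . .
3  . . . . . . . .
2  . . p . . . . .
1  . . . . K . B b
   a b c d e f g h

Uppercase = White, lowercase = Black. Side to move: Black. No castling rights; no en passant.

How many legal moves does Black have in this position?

Black to move; king on d8.
In check: yes, from the white queen on d7.
Legal moves: Kxd7.
Count: 1.

1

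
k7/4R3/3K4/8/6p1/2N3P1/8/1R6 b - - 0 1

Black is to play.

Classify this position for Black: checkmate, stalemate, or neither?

Black to move; black king on a8.
In check: no.
King squares — a7: attacked by Re7; b7: attacked by Rb1; b8: attacked by Rb1.
Legal moves for Black: none.
Not in check and no legal moves → stalemate.

stalemate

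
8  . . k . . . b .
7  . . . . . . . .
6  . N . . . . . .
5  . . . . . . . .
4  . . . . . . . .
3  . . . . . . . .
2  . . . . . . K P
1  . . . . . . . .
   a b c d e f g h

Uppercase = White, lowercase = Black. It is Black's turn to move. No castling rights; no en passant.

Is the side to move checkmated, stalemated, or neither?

Black to move; black king on c8.
In check: yes, from the white knight on b6.
Legal moves for Black: Kd8, Kb8, Kc7, Kb7.
Black is in check but has 4 legal moves → neither.

neither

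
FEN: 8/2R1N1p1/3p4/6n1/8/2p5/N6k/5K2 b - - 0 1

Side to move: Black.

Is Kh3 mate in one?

After Kh3: white king on f1; in check: no.
White is not in check, so this cannot be checkmate.

no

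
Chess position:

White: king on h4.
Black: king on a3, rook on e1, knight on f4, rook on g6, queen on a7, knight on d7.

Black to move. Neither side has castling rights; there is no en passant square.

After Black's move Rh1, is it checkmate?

After Rh1: white king on h4; in check: yes, from the black rook on h1.
King squares — g3: attacked by Rg6; h3: attacked by Rh1; g4: attacked by Rg6; g5: attacked by Rg6; h5: attacked by Rh1.
White has no legal moves → checkmate.

yes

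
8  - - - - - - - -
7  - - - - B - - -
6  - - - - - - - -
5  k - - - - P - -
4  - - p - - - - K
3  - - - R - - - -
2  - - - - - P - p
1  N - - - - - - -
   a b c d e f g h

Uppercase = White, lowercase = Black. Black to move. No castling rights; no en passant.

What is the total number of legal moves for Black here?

Black to move; king on a5.
In check: no.
Legal moves: Kb6, Ka6, Kb5, Ka4, cxd3, c3, h1=Q+, h1=R+, h1=B, h1=N.
Count: 10.

10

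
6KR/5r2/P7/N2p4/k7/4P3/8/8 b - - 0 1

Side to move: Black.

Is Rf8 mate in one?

no

After Rf8: white king on g8; in check: yes, from the black rook on f8.
White has 3 legal replies: Kxf8, Kh7, Kg7.
In check but a legal move exists → not checkmate.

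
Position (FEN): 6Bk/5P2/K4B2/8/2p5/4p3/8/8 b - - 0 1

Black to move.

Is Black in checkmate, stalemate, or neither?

checkmate

Black to move; black king on h8.
In check: yes, from the white bishop on f6.
King squares — g7: attacked by Bf6; h7: attacked by Bg8; g8: attacked by Pf7.
Legal moves for Black: none.
In check with no legal moves → checkmate.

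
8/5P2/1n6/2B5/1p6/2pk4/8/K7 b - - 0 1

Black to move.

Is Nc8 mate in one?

no

After Nc8: white king on a1; in check: no.
White is not in check, so this cannot be checkmate.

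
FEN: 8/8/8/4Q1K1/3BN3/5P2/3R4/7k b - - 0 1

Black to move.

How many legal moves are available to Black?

0

Black to move; king on h1.
In check: no.
Legal moves: none.
Count: 0.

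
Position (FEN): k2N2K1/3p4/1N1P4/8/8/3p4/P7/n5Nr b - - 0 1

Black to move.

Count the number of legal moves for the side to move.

2

Black to move; king on a8.
In check: yes, from the white knight on b6.
Legal moves: Kb8, Ka7.
Count: 2.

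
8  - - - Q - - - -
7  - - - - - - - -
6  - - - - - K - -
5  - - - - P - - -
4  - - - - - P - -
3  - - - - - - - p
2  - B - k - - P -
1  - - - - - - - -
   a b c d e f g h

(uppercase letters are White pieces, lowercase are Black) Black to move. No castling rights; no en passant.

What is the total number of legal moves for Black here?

4

Black to move; king on d2.
In check: yes, from the white queen on d8.
Legal moves: Ke3, Ke2, Kc2, Ke1.
Count: 4.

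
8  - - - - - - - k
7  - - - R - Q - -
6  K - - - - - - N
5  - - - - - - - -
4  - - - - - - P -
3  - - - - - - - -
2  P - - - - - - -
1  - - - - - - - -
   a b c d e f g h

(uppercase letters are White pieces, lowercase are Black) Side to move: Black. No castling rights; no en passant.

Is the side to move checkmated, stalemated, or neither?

stalemate

Black to move; black king on h8.
In check: no.
King squares — g7: attacked by Qf7; h7: attacked by Qf7; g8: attacked by Nh6.
Legal moves for Black: none.
Not in check and no legal moves → stalemate.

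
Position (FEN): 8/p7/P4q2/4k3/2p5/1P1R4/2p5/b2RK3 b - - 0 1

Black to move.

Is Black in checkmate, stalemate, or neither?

Black to move; black king on e5.
In check: no.
Legal moves for Black include: Qh8, Qf8, Qd8, Qg7, Qf7, Qe7, Qh6, Qg6, Qe6, Qd6, Qc6, Qb6, Qxa6, Qg5, Qf5, Qh4+, Qf4, Qf3, ... (list truncated; more exist).
Black has legal moves and is not in check → neither.

neither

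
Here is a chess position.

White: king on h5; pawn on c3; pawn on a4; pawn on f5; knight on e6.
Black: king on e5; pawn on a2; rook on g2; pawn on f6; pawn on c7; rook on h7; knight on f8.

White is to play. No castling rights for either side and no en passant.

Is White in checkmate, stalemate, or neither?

checkmate

White to move; white king on h5.
In check: yes, from the black rook on h7.
King squares — g4: attacked by Rg2; h4: attacked by Rh7; g5: attacked by Rg2; g6: attacked by Rg2; h6: attacked by Rh7.
Legal moves for White: none.
In check with no legal moves → checkmate.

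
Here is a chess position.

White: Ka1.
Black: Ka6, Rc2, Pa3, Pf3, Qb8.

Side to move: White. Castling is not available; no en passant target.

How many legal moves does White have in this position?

White to move; king on a1.
In check: no.
Legal moves: none.
Count: 0.

0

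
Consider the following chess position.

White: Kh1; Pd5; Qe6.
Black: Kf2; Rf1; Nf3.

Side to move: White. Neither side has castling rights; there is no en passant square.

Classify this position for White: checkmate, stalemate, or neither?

White to move; white king on h1.
In check: yes, from the black rook on f1.
King squares — g1: attacked by Rf1; g2: attacked by Kf2; h2: attacked by Nf3.
Legal moves for White: none.
In check with no legal moves → checkmate.

checkmate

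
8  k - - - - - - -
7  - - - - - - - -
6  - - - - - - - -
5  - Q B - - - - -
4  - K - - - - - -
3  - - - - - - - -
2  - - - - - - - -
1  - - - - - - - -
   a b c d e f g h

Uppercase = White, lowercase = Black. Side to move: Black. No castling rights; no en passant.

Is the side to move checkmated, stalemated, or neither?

stalemate

Black to move; black king on a8.
In check: no.
King squares — a7: attacked by Bc5; b7: attacked by Qb5; b8: attacked by Qb5.
Legal moves for Black: none.
Not in check and no legal moves → stalemate.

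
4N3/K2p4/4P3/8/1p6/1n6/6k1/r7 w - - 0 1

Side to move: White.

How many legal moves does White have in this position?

White to move; king on a7.
In check: yes, from the black rook on a1.
Legal moves: Kb8, Kb7, Kb6.
Count: 3.

3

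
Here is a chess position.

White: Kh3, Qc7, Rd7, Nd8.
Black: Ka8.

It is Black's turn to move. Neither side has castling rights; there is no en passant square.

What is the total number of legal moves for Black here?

Black to move; king on a8.
In check: no.
Legal moves: none.
Count: 0.

0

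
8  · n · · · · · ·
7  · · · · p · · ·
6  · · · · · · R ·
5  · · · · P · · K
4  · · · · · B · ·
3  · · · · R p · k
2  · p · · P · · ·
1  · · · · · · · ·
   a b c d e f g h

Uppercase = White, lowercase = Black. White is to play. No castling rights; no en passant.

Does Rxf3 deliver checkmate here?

After Rxf3: black king on h3; in check: yes, from the white rook on f3.
King squares — g2: attacked by Rg6; h2: attacked by Bf4; g3: attacked by Rf3; g4: attacked by Kh5; h4: attacked by Kh5.
Black has no legal moves → checkmate.

yes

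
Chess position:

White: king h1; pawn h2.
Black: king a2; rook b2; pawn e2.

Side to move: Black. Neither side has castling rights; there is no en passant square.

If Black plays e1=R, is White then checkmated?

After e1=R: white king on h1; in check: yes, from the black rook on e1.
King squares — g1: attacked by Re1; g2: attacked by Rb2; h2: own pawn.
White has no legal moves → checkmate.

yes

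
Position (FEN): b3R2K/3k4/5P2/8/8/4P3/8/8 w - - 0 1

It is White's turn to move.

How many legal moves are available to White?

White to move; king on h8.
In check: no.
Legal moves: Kg8, Kh7, Kg7, Rg8, Rf8, Rd8+, Rc8, Rb8, Rxa8, Re7+, Re6, Re5, Re4, f7, e4.
Count: 15.

15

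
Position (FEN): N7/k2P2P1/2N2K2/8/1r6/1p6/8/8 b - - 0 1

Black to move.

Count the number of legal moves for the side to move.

Black to move; king on a7.
In check: yes, from the white knight on c6.
Legal moves: Kxa8, Kb7, Ka6.
Count: 3.

3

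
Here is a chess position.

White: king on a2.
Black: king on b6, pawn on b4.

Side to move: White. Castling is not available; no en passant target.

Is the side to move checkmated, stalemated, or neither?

neither

White to move; white king on a2.
In check: no.
Legal moves for White: Kb3, Kb2, Kb1, Ka1.
White has 4 legal moves and is not in check → neither.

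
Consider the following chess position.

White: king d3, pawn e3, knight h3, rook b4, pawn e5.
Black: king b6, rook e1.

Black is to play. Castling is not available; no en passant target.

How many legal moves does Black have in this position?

Black to move; king on b6.
In check: yes, from the white rook on b4.
Legal moves: Kc7, Ka7, Kc6, Ka6, Kc5, Ka5.
Count: 6.

6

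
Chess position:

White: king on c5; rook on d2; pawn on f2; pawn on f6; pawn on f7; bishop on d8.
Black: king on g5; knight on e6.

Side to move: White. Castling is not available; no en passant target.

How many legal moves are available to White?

White to move; king on c5.
In check: yes, from the black knight on e6.
Legal moves: Kd6, Kc6, Kb6, Kd5, Kb5, Kc4, Kb4.
Count: 7.

7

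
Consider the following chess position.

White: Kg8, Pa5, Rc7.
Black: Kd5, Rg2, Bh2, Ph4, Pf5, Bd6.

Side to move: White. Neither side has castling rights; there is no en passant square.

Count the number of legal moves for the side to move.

4

White to move; king on g8.
In check: yes, from the black rook on g2.
Legal moves: Kh8, Kh7, Kf7, Rg7.
Count: 4.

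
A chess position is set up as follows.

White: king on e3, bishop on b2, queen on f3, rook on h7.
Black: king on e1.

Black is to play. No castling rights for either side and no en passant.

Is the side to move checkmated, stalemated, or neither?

stalemate

Black to move; black king on e1.
In check: no.
King squares — d1: attacked by Qf3; f1: attacked by Qf3; d2: attacked by Ke3; e2: attacked by Ke3; f2: attacked by Ke3.
Legal moves for Black: none.
Not in check and no legal moves → stalemate.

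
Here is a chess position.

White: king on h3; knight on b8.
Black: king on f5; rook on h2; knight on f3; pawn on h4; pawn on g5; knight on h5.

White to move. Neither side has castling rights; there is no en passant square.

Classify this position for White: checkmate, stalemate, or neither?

White to move; white king on h3.
In check: yes, from the black rook on h2.
King squares — g2: attacked by Rh2; h2: attacked by Nf3; g3: attacked by Ph4; g4: attacked by Kf5; h4: attacked by Rh2.
Legal moves for White: none.
In check with no legal moves → checkmate.

checkmate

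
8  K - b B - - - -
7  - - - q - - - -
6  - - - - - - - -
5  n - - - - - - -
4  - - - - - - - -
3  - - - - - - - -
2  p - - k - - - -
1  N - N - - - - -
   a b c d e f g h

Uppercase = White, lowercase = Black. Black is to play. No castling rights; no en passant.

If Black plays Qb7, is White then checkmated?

After Qb7: white king on a8; in check: yes, from the black queen on b7.
King squares — a7: attacked by Qb7; b7: attacked by Na5; b8: attacked by Qb7.
White has no legal moves → checkmate.

yes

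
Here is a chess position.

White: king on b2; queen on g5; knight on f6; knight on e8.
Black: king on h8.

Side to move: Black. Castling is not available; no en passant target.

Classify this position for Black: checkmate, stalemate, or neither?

stalemate

Black to move; black king on h8.
In check: no.
King squares — g7: attacked by Qg5; h7: attacked by Nf6; g8: attacked by Qg5.
Legal moves for Black: none.
Not in check and no legal moves → stalemate.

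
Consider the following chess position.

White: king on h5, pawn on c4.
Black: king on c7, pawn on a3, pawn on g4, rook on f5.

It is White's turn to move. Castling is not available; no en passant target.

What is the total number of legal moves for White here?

4

White to move; king on h5.
In check: yes, from the black rook on f5.
Legal moves: Kh6, Kg6, Kh4, Kxg4.
Count: 4.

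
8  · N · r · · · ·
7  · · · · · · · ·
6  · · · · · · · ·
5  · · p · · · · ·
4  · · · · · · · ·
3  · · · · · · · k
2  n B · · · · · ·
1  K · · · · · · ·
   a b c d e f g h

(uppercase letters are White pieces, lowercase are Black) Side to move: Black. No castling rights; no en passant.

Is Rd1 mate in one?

no

After Rd1: white king on a1; in check: yes, from the black rook on d1.
White has 2 legal replies: Kxa2, Bc1.
In check but a legal move exists → not checkmate.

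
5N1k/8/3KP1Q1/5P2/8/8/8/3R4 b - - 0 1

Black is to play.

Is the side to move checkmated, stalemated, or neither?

Black to move; black king on h8.
In check: no.
King squares — g7: attacked by Qg6; h7: attacked by Qg6; g8: attacked by Qg6.
Legal moves for Black: none.
Not in check and no legal moves → stalemate.

stalemate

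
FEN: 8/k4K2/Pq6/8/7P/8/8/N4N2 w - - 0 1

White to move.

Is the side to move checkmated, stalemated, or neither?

neither

White to move; white king on f7.
In check: no.
Legal moves for White: Kg8, Kf8, Ke8, Kg7, Ke7, Ng3, Ne3, Nh2, Nd2, Nb3, Nc2, h5.
White has 12 legal moves and is not in check → neither.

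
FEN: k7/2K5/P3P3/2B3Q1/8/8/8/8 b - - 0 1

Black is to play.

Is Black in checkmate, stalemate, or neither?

Black to move; black king on a8.
In check: no.
King squares — a7: attacked by Bc5; b7: attacked by Pa6; b8: attacked by Kc7.
Legal moves for Black: none.
Not in check and no legal moves → stalemate.

stalemate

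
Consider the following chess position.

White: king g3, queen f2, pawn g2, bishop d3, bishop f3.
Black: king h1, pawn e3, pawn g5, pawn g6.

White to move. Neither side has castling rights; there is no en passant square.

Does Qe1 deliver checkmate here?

After Qe1: black king on h1; in check: yes, from the white queen on e1.
King squares — g1: attacked by Qe1; g2: attacked by Bf3; h2: attacked by Kg3.
Black has no legal moves → checkmate.

yes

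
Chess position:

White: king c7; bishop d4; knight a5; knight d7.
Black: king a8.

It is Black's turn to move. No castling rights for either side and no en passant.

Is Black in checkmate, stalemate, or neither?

Black to move; black king on a8.
In check: no.
King squares — a7: attacked by Bd4; b7: attacked by Na5; b8: attacked by Kc7.
Legal moves for Black: none.
Not in check and no legal moves → stalemate.

stalemate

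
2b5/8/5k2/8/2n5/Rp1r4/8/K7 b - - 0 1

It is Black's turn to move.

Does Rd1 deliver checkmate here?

yes

After Rd1: white king on a1; in check: yes, from the black rook on d1.
King squares — b1: attacked by Rd1; a2: attacked by Pb3; b2: attacked by Nc4.
White has no legal moves → checkmate.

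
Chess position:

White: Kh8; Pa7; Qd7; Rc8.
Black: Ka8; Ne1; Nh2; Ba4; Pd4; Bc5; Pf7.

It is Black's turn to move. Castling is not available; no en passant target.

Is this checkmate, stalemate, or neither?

checkmate

Black to move; black king on a8.
In check: yes, from the white rook on c8.
King squares — a7: attacked by Qd7; b7: attacked by Qd7; b8: attacked by Pa7.
Legal moves for Black: none.
In check with no legal moves → checkmate.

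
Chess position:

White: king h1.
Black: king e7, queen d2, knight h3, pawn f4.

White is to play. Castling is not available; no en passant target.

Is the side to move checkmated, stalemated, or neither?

stalemate

White to move; white king on h1.
In check: no.
King squares — g1: attacked by Nh3; g2: attacked by Qd2; h2: attacked by Qd2.
Legal moves for White: none.
Not in check and no legal moves → stalemate.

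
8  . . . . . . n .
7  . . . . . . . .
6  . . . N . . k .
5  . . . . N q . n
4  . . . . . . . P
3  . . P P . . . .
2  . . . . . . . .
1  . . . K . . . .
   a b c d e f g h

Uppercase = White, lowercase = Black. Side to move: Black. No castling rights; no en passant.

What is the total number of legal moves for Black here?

Black to move; king on g6.
In check: yes, from the white knight on e5.
Legal moves: Kh7, Kg7, Kh6, Kf6, Qxe5.
Count: 5.

5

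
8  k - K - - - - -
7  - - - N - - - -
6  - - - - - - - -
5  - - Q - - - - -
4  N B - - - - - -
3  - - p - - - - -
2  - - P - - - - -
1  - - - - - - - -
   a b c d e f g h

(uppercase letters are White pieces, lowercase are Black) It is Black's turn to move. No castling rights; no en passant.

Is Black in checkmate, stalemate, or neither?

Black to move; black king on a8.
In check: no.
King squares — a7: attacked by Qc5; b7: attacked by Kc8; b8: attacked by Nd7.
Legal moves for Black: none.
Not in check and no legal moves → stalemate.

stalemate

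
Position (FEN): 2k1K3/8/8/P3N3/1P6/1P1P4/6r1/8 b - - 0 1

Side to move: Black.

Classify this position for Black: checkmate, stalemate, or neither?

neither

Black to move; black king on c8.
In check: no.
Legal moves for Black: Kb8, Kc7, Kb7, Rg8+, Rg7, Rg6, Rg5, Rg4, Rg3, Rh2, Rf2, Re2, Rd2, Rc2, Rb2, Ra2, Rg1.
Black has 17 legal moves and is not in check → neither.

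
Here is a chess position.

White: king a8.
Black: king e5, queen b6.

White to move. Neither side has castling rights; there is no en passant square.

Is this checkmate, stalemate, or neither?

stalemate

White to move; white king on a8.
In check: no.
King squares — a7: attacked by Qb6; b7: attacked by Qb6; b8: attacked by Qb6.
Legal moves for White: none.
Not in check and no legal moves → stalemate.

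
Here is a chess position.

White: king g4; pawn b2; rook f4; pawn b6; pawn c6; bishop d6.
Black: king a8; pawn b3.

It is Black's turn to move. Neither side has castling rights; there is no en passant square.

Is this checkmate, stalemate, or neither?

Black to move; black king on a8.
In check: no.
King squares — a7: attacked by Pb6; b7: attacked by Pc6; b8: attacked by Bd6.
Legal moves for Black: none.
Not in check and no legal moves → stalemate.

stalemate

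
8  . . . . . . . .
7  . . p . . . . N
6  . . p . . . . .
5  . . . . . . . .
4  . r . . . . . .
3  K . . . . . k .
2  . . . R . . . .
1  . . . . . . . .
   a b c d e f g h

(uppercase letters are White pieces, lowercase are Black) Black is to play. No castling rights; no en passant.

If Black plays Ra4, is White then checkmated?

no

After Ra4: white king on a3; in check: yes, from the black rook on a4.
White has 3 legal replies: Kxa4, Kb3, Kb2.
In check but a legal move exists → not checkmate.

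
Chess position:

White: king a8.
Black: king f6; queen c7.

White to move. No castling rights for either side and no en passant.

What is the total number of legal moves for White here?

White to move; king on a8.
In check: no.
Legal moves: none.
Count: 0.

0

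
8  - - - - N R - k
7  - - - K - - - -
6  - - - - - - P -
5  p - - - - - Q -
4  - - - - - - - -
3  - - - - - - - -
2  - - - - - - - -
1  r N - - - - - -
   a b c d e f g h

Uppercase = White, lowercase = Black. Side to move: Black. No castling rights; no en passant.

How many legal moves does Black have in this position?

Black to move; king on h8.
In check: yes, from the white rook on f8.
Legal moves: none.
Count: 0.

0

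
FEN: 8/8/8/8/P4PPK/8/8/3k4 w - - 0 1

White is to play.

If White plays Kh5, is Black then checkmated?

After Kh5: black king on d1; in check: no.
Black is not in check, so this cannot be checkmate.

no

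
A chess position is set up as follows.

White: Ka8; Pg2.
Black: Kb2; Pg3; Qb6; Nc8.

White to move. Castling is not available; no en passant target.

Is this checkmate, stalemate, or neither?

White to move; white king on a8.
In check: no.
King squares — a7: attacked by Qb6; b7: attacked by Qb6; b8: attacked by Qb6.
Legal moves for White: none.
Not in check and no legal moves → stalemate.

stalemate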